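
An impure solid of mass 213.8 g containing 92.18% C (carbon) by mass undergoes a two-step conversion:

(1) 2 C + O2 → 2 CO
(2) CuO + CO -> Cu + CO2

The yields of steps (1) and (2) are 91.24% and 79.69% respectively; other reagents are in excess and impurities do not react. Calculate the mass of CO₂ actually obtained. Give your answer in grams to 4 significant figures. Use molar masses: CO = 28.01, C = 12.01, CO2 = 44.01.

525.1 g

Pure C = 213.8 × 0.9218 = 197.08 g.
n(C) = 197.08 / 12.01 = 16.410 mol.
Step 1 (C:CO = 2:2): theoretical n(CO) = 16.410 mol; at 91.24% yield, n(CO) = 14.972 mol.
Step 2 (CO:CO2 = 1:1): theoretical n(CO2) = 14.972 mol, so theoretical mass = 14.972 × 44.01 = 658.93 g.
At 79.69% yield, actual mass of CO2 = 658.93 × 0.7969 = 525.10 g.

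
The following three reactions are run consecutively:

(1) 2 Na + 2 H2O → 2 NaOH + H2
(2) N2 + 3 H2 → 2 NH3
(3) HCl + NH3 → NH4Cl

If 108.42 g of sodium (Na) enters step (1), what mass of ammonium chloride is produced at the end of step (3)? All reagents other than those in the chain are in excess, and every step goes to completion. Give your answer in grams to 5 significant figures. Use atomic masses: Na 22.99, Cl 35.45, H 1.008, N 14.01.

84.089 g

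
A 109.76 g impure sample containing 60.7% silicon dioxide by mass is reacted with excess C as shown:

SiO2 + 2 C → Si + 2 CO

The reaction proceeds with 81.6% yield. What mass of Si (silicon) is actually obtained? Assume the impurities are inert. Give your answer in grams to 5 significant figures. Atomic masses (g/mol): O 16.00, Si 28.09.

25.414 g

Pure SiO2 available = 109.76 g × 0.607 = 66.6243 g.
M(SiO2) = 28.09 + 2(16.00) = 60.09 g/mol.
M(Si) = 28.09 g/mol.
n(SiO2) = 66.6243 g / 60.09 g/mol = 1.10874 mol.
From the equation the SiO2:Si mole ratio is 1:1, so n(Si) = 1.10874 × 1/1 = 1.10874 mol.
Mass of Si = 1.10874 mol × 28.09 g/mol = 31.1446 g.
Actual mass collected = 31.1446 g × 0.816 = 25.4140 g.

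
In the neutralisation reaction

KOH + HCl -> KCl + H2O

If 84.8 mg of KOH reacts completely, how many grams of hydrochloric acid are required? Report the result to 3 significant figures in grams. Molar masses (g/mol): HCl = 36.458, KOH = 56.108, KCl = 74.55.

0.0551 g

Convert: 84.8 mg = 0.08480 g.
n(KOH) = 0.08480 g / 56.108 g/mol = 0.001511 mol.
From the equation the KOH:HCl mole ratio is 1:1, so n(HCl) = 0.001511 × 1/1 = 0.001511 mol.
Mass of HCl = 0.001511 mol × 36.458 g/mol = 0.05510 g.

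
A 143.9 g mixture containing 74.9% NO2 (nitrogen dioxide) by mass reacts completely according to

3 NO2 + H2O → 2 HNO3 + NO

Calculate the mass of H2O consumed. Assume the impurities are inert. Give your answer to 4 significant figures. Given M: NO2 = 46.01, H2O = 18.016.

Mass of pure NO2 = 143.9 g × 0.749 = 107.78 g.
n(NO2) = 107.78 g / 46.01 g/mol = 2.3426 mol.
From the equation the NO2:H2O mole ratio is 3:1, so n(H2O) = 2.3426 × 1/3 = 0.78085 mol.
Mass of H2O = 0.78085 mol × 18.016 g/mol = 14.068 g.

14.07 g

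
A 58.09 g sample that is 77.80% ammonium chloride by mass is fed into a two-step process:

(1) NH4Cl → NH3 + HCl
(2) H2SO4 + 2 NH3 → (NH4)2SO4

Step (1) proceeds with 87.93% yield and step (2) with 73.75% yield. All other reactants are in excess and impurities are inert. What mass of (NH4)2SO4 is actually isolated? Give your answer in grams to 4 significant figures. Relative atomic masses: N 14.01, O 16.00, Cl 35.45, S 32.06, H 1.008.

36.20 g

Pure NH4Cl = 58.09 × 0.7780 = 45.194 g.
M(NH4Cl) = 14.01 + 4(1.008) + 35.45 = 53.492 g/mol.
M((NH4)2SO4) = 2(14.01) + 8(1.008) + 32.06 + 4(16.00) = 132.144 g/mol.
n(NH4Cl) = 45.194 / 53.492 = 0.84487 mol.
Step 1 (NH4Cl:NH3 = 1:1): theoretical n(NH3) = 0.84487 mol; at 87.93% yield, n(NH3) = 0.74290 mol.
Step 2 (NH3:(NH4)2SO4 = 2:1): theoretical n((NH4)2SO4) = 0.37145 mol, so theoretical mass = 0.37145 × 132.144 = 49.085 g.
At 73.75% yield, actual mass of (NH4)2SO4 = 49.085 × 0.7375 = 36.200 g.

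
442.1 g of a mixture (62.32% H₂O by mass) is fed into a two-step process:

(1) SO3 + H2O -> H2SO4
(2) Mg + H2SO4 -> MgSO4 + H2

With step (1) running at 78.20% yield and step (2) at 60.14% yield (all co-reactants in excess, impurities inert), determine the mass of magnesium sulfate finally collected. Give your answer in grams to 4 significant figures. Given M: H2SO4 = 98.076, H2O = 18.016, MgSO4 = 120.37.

865.7 g

Pure H2O = 442.1 × 0.6232 = 275.52 g.
n(H2O) = 275.52 / 18.016 = 15.293 mol.
Step 1 (H2O:H2SO4 = 1:1): theoretical n(H2SO4) = 15.293 mol; at 78.20% yield, n(H2SO4) = 11.959 mol.
Step 2 (H2SO4:MgSO4 = 1:1): theoretical n(MgSO4) = 11.959 mol, so theoretical mass = 11.959 × 120.37 = 1439.5 g.
At 60.14% yield, actual mass of MgSO4 = 1439.5 × 0.6014 = 865.72 g.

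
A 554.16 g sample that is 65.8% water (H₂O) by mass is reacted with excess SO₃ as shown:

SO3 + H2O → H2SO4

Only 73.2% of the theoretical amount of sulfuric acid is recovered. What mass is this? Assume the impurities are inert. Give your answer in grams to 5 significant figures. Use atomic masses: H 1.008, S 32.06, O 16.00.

Pure H2O available = 554.16 g × 0.658 = 364.637 g.
M(H2O) = 2(1.008) + 16.00 = 18.016 g/mol.
M(H2SO4) = 2(1.008) + 32.06 + 4(16.00) = 98.076 g/mol.
n(H2O) = 364.637 g / 18.016 g/mol = 20.2396 mol.
From the equation the H2O:H2SO4 mole ratio is 1:1, so n(H2SO4) = 20.2396 × 1/1 = 20.2396 mol.
Mass of H2SO4 = 20.2396 mol × 98.076 g/mol = 1985.02 g.
Actual mass collected = 1985.02 g × 0.732 = 1453.04 g.

1453.0 g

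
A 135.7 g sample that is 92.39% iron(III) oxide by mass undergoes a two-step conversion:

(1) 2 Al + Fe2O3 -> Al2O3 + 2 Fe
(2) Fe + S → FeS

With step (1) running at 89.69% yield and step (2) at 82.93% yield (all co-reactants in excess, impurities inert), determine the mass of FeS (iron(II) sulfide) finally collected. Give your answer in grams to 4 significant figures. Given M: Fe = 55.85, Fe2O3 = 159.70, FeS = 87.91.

102.7 g

Pure Fe2O3 = 135.7 × 0.9239 = 125.37 g.
n(Fe2O3) = 125.37 / 159.70 = 0.78505 mol.
Step 1 (Fe2O3:Fe = 1:2): theoretical n(Fe) = 1.5701 mol; at 89.69% yield, n(Fe) = 1.4082 mol.
Step 2 (Fe:FeS = 1:1): theoretical n(FeS) = 1.4082 mol, so theoretical mass = 1.4082 × 87.91 = 123.80 g.
At 82.93% yield, actual mass of FeS = 123.80 × 0.8293 = 102.67 g.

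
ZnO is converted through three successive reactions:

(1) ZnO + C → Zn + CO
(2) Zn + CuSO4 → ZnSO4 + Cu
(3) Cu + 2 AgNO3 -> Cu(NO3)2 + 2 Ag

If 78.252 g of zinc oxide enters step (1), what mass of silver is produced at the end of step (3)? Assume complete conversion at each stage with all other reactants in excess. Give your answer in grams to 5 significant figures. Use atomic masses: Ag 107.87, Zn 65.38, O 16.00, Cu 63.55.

207.45 g

M(ZnO) = 65.38 + 16.00 = 81.38 g/mol.
M(Ag) = 107.87 g/mol.
n(ZnO) = 78.252 / 81.38 = 0.961563 mol.
Reaction (1): ZnO→Zn ratio 1:1 ⇒ n(Zn) = 0.961563 mol.
Reaction (2): Zn→Cu ratio 1:1 ⇒ n(Cu) = 0.961563 mol.
Reaction (3): Cu→Ag ratio 1:2 ⇒ n(Ag) = 1.92313 mol.
Mass of Ag = 1.92313 × 107.87 = 207.448 g.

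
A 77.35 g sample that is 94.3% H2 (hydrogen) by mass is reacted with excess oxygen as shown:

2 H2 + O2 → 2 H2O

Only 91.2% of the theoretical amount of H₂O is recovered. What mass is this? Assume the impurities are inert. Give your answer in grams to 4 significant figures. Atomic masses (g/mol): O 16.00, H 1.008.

Pure H2 available = 77.35 g × 0.943 = 72.941 g.
M(H2) = 2(1.008) = 2.016 g/mol.
M(H2O) = 2(1.008) + 16.00 = 18.016 g/mol.
n(H2) = 72.941 g / 2.016 g/mol = 36.181 mol.
From the equation the H2:H2O mole ratio is 2:2, so n(H2O) = 36.181 × 2/2 = 36.181 mol.
Mass of H2O = 36.181 mol × 18.016 g/mol = 651.84 g.
Actual mass collected = 651.84 g × 0.912 = 594.48 g.

594.5 g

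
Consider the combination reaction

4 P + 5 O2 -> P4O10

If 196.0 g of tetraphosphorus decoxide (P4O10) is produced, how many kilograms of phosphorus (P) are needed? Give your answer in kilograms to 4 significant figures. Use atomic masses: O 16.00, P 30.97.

0.08553 kg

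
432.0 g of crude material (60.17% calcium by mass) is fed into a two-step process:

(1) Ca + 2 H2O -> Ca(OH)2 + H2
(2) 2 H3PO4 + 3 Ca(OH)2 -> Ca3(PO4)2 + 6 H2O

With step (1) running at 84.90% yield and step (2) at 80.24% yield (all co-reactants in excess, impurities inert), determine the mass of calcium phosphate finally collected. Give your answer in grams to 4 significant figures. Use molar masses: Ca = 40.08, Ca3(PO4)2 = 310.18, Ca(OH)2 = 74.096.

456.8 g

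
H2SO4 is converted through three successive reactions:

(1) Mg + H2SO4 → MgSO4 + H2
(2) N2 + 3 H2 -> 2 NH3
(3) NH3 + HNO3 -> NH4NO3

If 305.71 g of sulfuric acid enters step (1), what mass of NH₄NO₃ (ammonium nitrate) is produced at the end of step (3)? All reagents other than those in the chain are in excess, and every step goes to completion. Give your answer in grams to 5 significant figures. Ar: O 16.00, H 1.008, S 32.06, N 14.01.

M(H2SO4) = 2(1.008) + 32.06 + 4(16.00) = 98.076 g/mol.
M(NH4NO3) = 2(14.01) + 4(1.008) + 3(16.00) = 80.052 g/mol.
n(H2SO4) = 305.71 / 98.076 = 3.11707 mol.
Reaction (1): H2SO4→H2 ratio 1:1 ⇒ n(H2) = 3.11707 mol.
Reaction (2): H2→NH3 ratio 3:2 ⇒ n(NH3) = 2.07805 mol.
Reaction (3): NH3→NH4NO3 ratio 1:1 ⇒ n(NH4NO3) = 2.07805 mol.
Mass of NH4NO3 = 2.07805 × 80.052 = 166.352 g.

166.35 g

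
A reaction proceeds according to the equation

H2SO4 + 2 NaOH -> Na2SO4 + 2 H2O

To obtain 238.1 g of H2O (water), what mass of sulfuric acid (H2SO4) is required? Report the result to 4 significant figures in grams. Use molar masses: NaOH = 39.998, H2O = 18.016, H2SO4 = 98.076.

n(H2O) = 238.10 g / 18.016 g/mol = 13.216 mol.
From the equation the H2O:H2SO4 mole ratio is 2:1, so n(H2SO4) = 13.216 × 1/2 = 6.6080 mol.
Mass of H2SO4 = 6.6080 mol × 98.076 g/mol = 648.09 g.

648.1 g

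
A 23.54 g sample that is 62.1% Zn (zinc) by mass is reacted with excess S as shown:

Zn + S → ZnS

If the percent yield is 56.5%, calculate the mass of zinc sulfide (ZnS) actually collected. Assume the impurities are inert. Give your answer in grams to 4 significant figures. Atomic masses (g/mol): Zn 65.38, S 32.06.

Pure Zn available = 23.54 g × 0.621 = 14.618 g.
M(Zn) = 65.38 g/mol.
M(ZnS) = 65.38 + 32.06 = 97.44 g/mol.
n(Zn) = 14.618 g / 65.38 g/mol = 0.22359 mol.
From the equation the Zn:ZnS mole ratio is 1:1, so n(ZnS) = 0.22359 × 1/1 = 0.22359 mol.
Mass of ZnS = 0.22359 mol × 97.44 g/mol = 21.787 g.
Actual mass collected = 21.787 g × 0.565 = 12.309 g.

12.31 g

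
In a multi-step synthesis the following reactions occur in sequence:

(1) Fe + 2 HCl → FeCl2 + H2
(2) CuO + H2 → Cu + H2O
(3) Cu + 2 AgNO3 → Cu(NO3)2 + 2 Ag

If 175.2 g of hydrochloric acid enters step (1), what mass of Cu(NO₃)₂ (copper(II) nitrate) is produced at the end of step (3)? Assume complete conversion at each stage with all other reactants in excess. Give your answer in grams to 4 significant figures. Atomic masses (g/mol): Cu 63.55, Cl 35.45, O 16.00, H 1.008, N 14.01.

M(HCl) = 1.008 + 35.45 = 36.458 g/mol.
M(Cu(NO3)2) = 63.55 + 2(14.01) + 6(16.00) = 187.57 g/mol.
n(HCl) = 175.2 / 36.458 = 4.8055 mol.
Reaction (1): HCl→H2 ratio 2:1 ⇒ n(H2) = 2.4028 mol.
Reaction (2): H2→Cu ratio 1:1 ⇒ n(Cu) = 2.4028 mol.
Reaction (3): Cu→Cu(NO3)2 ratio 1:1 ⇒ n(Cu(NO3)2) = 2.4028 mol.
Mass of Cu(NO3)2 = 2.4028 × 187.57 = 450.69 g.

450.7 g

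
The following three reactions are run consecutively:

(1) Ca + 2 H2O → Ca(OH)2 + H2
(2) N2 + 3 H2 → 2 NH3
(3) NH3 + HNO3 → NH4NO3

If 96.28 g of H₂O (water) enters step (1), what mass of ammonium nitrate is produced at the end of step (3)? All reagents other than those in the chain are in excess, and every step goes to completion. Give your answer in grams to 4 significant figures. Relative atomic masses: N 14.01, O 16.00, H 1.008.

M(H2O) = 2(1.008) + 16.00 = 18.016 g/mol.
M(NH4NO3) = 2(14.01) + 4(1.008) + 3(16.00) = 80.052 g/mol.
n(H2O) = 96.28 / 18.016 = 5.3441 mol.
Reaction (1): H2O→H2 ratio 2:1 ⇒ n(H2) = 2.6721 mol.
Reaction (2): H2→NH3 ratio 3:2 ⇒ n(NH3) = 1.7814 mol.
Reaction (3): NH3→NH4NO3 ratio 1:1 ⇒ n(NH4NO3) = 1.7814 mol.
Mass of NH4NO3 = 1.7814 × 80.052 = 142.60 g.

142.6 g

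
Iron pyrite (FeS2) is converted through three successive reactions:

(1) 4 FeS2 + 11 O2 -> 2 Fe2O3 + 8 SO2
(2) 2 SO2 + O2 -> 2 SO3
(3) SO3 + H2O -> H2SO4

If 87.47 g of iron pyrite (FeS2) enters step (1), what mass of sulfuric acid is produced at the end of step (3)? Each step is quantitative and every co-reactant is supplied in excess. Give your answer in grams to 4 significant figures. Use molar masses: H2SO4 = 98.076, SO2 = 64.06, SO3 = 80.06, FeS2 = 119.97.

143.0 g

n(FeS2) = 87.47 / 119.97 = 0.72910 mol.
Reaction (1): FeS2→SO2 ratio 4:8 ⇒ n(SO2) = 1.4582 mol.
Reaction (2): SO2→SO3 ratio 2:2 ⇒ n(SO3) = 1.4582 mol.
Reaction (3): SO3→H2SO4 ratio 1:1 ⇒ n(H2SO4) = 1.4582 mol.
Mass of H2SO4 = 1.4582 × 98.076 = 143.01 g.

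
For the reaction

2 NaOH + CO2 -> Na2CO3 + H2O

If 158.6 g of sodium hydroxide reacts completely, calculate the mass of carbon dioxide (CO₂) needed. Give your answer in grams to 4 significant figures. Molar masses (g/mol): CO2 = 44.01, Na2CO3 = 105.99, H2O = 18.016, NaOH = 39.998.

n(NaOH) = 158.60 g / 39.998 g/mol = 3.9652 mol.
From the equation the NaOH:CO2 mole ratio is 2:1, so n(CO2) = 3.9652 × 1/2 = 1.9826 mol.
Mass of CO2 = 1.9826 mol × 44.01 g/mol = 87.254 g.

87.25 g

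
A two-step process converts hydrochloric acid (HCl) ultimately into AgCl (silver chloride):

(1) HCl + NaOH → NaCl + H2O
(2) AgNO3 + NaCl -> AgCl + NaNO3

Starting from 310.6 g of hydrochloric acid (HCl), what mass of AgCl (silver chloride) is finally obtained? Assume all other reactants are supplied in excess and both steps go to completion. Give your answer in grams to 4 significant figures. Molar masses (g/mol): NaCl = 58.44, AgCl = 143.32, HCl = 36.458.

n(HCl) = 310.60 / 36.458 = 8.5194 mol.
Step 1 gives a 1:1 ratio of HCl to NaCl, so n(NaCl) = 8.5194 mol.
In step 2 the NaCl:AgCl ratio is 1:1, so n(AgCl) = 8.5194 mol.
Mass of AgCl = 8.5194 × 143.32 = 1221.0 g.

1221 g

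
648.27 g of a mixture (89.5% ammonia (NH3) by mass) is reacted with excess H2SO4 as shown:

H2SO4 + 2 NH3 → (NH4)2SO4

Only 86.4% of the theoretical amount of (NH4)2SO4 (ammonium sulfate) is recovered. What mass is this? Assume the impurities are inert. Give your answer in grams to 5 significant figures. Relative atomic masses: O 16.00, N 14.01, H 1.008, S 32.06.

1944.4 g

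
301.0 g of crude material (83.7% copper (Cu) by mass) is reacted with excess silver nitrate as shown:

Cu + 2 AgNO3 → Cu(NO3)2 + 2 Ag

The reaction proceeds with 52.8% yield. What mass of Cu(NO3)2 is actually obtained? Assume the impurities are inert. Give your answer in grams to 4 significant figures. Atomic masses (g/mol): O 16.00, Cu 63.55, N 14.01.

Pure Cu available = 301.0 g × 0.837 = 251.94 g.
M(Cu) = 63.55 g/mol.
M(Cu(NO3)2) = 63.55 + 2(14.01) + 6(16.00) = 187.57 g/mol.
n(Cu) = 251.94 g / 63.55 g/mol = 3.9644 mol.
From the equation the Cu:Cu(NO3)2 mole ratio is 1:1, so n(Cu(NO3)2) = 3.9644 × 1/1 = 3.9644 mol.
Mass of Cu(NO3)2 = 3.9644 mol × 187.57 g/mol = 743.60 g.
Actual mass collected = 743.60 g × 0.528 = 392.62 g.

392.6 g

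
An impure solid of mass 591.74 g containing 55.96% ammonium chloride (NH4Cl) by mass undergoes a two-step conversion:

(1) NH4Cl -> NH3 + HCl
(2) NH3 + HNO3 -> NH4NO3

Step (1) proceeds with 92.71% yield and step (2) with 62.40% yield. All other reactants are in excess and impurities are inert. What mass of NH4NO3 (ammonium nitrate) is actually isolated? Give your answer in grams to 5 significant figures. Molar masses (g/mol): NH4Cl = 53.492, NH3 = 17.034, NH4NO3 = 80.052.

Pure NH4Cl = 591.74 × 0.5596 = 331.138 g.
n(NH4Cl) = 331.138 / 53.492 = 6.19042 mol.
Step 1 (NH4Cl:NH3 = 1:1): theoretical n(NH3) = 6.19042 mol; at 92.71% yield, n(NH3) = 5.73913 mol.
Step 2 (NH3:NH4NO3 = 1:1): theoretical n(NH4NO3) = 5.73913 mol, so theoretical mass = 5.73913 × 80.052 = 459.429 g.
At 62.40% yield, actual mass of NH4NO3 = 459.429 × 0.6240 = 286.684 g.

286.68 g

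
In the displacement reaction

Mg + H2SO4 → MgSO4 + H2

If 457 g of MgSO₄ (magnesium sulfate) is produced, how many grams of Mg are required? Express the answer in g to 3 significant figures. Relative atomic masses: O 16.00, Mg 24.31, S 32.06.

92.3 g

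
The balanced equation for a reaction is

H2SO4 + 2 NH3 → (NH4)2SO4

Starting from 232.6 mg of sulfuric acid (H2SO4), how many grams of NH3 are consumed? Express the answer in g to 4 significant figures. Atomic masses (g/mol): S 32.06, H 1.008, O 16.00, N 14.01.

0.08080 g

M(H2SO4) = 2(1.008) + 32.06 + 4(16.00) = 98.076 g/mol.
M(NH3) = 14.01 + 3(1.008) = 17.034 g/mol.
Convert: 232.6 mg = 0.23260 g.
n(H2SO4) = 0.23260 g / 98.076 g/mol = 0.0023716 mol.
From the equation the H2SO4:NH3 mole ratio is 1:2, so n(NH3) = 0.0023716 × 2/1 = 0.0047433 mol.
Mass of NH3 = 0.0047433 mol × 17.034 g/mol = 0.080797 g.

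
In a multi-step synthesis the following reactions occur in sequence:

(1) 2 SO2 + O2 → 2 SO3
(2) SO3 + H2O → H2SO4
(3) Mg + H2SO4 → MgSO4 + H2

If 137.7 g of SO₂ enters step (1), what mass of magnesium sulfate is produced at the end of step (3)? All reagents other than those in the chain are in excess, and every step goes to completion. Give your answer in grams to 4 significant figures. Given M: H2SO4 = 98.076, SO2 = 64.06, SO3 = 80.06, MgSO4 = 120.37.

258.7 g

n(SO2) = 137.7 / 64.06 = 2.1495 mol.
Reaction (1): SO2→SO3 ratio 2:2 ⇒ n(SO3) = 2.1495 mol.
Reaction (2): SO3→H2SO4 ratio 1:1 ⇒ n(H2SO4) = 2.1495 mol.
Reaction (3): H2SO4→MgSO4 ratio 1:1 ⇒ n(MgSO4) = 2.1495 mol.
Mass of MgSO4 = 2.1495 × 120.37 = 258.74 g.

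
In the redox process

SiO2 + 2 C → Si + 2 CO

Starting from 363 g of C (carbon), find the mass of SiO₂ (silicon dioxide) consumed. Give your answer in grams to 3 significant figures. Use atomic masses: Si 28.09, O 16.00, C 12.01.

M(C) = 12.01 g/mol.
M(SiO2) = 28.09 + 2(16.00) = 60.09 g/mol.
n(C) = 363.0 g / 12.01 g/mol = 30.22 mol.
From the equation the C:SiO2 mole ratio is 2:1, so n(SiO2) = 30.22 × 1/2 = 15.11 mol.
Mass of SiO2 = 15.11 mol × 60.09 g/mol = 908.1 g.

908 g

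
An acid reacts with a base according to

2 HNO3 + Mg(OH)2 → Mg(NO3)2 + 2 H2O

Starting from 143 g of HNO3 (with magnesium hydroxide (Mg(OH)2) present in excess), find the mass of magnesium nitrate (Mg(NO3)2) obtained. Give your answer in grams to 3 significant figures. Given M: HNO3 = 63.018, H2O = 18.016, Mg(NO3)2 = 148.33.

n(HNO3) = 143.0 g / 63.018 g/mol = 2.269 mol.
From the equation the HNO3:Mg(NO3)2 mole ratio is 2:1, so n(Mg(NO3)2) = 2.269 × 1/2 = 1.135 mol.
Mass of Mg(NO3)2 = 1.135 mol × 148.33 g/mol = 168.3 g.

168 g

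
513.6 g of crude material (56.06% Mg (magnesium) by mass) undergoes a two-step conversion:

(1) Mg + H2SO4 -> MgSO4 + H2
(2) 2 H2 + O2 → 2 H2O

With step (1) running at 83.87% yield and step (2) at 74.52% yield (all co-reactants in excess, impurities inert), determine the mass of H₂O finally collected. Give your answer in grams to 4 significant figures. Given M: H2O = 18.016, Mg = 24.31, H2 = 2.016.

133.4 g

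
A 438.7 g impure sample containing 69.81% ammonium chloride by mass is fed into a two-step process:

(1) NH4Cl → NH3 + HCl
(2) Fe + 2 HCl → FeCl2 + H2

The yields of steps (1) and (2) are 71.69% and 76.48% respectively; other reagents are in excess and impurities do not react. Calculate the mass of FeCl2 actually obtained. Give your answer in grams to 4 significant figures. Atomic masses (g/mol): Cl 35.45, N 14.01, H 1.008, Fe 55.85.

Pure NH4Cl = 438.7 × 0.6981 = 306.26 g.
M(NH4Cl) = 14.01 + 4(1.008) + 35.45 = 53.492 g/mol.
M(FeCl2) = 55.85 + 2(35.45) = 126.75 g/mol.
n(NH4Cl) = 306.26 / 53.492 = 5.7253 mol.
Step 1 (NH4Cl:HCl = 1:1): theoretical n(HCl) = 5.7253 mol; at 71.69% yield, n(HCl) = 4.1045 mol.
Step 2 (HCl:FeCl2 = 2:1): theoretical n(FeCl2) = 2.0522 mol, so theoretical mass = 2.0522 × 126.75 = 260.12 g.
At 76.48% yield, actual mass of FeCl2 = 260.12 × 0.7648 = 198.94 g.

198.9 g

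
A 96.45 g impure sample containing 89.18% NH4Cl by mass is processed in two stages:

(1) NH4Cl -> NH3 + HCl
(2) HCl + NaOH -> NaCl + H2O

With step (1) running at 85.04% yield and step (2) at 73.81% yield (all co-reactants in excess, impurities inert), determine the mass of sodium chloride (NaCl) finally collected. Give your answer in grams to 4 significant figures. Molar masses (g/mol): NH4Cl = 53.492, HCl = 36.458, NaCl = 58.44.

58.98 g

Pure NH4Cl = 96.45 × 0.8918 = 86.014 g.
n(NH4Cl) = 86.014 / 53.492 = 1.6080 mol.
Step 1 (NH4Cl:HCl = 1:1): theoretical n(HCl) = 1.6080 mol; at 85.04% yield, n(HCl) = 1.3674 mol.
Step 2 (HCl:NaCl = 1:1): theoretical n(NaCl) = 1.3674 mol, so theoretical mass = 1.3674 × 58.44 = 79.912 g.
At 73.81% yield, actual mass of NaCl = 79.912 × 0.7381 = 58.983 g.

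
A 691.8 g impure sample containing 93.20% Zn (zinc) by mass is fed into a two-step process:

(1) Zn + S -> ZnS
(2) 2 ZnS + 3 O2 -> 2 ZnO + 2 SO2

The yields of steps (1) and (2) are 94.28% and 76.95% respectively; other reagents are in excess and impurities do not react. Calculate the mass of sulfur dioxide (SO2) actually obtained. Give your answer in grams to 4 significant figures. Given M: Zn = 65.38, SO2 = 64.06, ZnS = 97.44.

458.3 g

Pure Zn = 691.8 × 0.9320 = 644.76 g.
n(Zn) = 644.76 / 65.38 = 9.8617 mol.
Step 1 (Zn:ZnS = 1:1): theoretical n(ZnS) = 9.8617 mol; at 94.28% yield, n(ZnS) = 9.2976 mol.
Step 2 (ZnS:SO2 = 2:2): theoretical n(SO2) = 9.2976 mol, so theoretical mass = 9.2976 × 64.06 = 595.60 g.
At 76.95% yield, actual mass of SO2 = 595.60 × 0.7695 = 458.32 g.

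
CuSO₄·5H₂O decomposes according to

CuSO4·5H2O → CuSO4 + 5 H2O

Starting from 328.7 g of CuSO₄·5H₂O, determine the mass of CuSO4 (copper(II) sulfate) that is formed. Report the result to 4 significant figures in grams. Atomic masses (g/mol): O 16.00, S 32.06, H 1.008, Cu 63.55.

M(CuSO4·5H2O) = 63.55 + 32.06 + 9(16.00) + 10(1.008) = 249.69 g/mol.
M(CuSO4) = 63.55 + 32.06 + 4(16.00) = 159.61 g/mol.
n(CuSO4·5H2O) = 328.70 g / 249.69 g/mol = 1.3164 mol.
From the equation the CuSO4·5H2O:CuSO4 mole ratio is 1:1, so n(CuSO4) = 1.3164 × 1/1 = 1.3164 mol.
Mass of CuSO4 = 1.3164 mol × 159.61 g/mol = 210.12 g.

210.1 g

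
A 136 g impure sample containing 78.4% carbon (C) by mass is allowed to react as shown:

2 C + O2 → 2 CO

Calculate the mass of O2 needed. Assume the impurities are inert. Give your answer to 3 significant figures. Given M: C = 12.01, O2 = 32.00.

142 g

Mass of pure C = 136 g × 0.784 = 106.6 g.
n(C) = 106.6 g / 12.01 g/mol = 8.878 mol.
From the equation the C:O2 mole ratio is 2:1, so n(O2) = 8.878 × 1/2 = 4.439 mol.
Mass of O2 = 4.439 mol × 32.00 g/mol = 142.0 g.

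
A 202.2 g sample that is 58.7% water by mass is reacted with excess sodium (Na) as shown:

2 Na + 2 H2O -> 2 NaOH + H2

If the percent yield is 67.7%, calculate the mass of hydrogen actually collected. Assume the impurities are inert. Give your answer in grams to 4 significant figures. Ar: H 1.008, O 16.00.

4.496 g

Pure H2O available = 202.2 g × 0.587 = 118.69 g.
M(H2O) = 2(1.008) + 16.00 = 18.016 g/mol.
M(H2) = 2(1.008) = 2.016 g/mol.
n(H2O) = 118.69 g / 18.016 g/mol = 6.5881 mol.
From the equation the H2O:H2 mole ratio is 2:1, so n(H2) = 6.5881 × 1/2 = 3.2941 mol.
Mass of H2 = 3.2941 mol × 2.016 g/mol = 6.6408 g.
Actual mass collected = 6.6408 g × 0.677 = 4.4958 g.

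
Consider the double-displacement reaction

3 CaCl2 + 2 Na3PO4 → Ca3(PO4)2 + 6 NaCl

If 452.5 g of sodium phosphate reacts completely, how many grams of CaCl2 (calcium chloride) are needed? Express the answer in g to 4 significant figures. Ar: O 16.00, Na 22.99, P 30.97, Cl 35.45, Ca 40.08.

M(Na3PO4) = 3(22.99) + 30.97 + 4(16.00) = 163.94 g/mol.
M(CaCl2) = 40.08 + 2(35.45) = 110.98 g/mol.
n(Na3PO4) = 452.50 g / 163.94 g/mol = 2.7602 mol.
From the equation the Na3PO4:CaCl2 mole ratio is 2:3, so n(CaCl2) = 2.7602 × 3/2 = 4.1402 mol.
Mass of CaCl2 = 4.1402 mol × 110.98 g/mol = 459.48 g.

459.5 g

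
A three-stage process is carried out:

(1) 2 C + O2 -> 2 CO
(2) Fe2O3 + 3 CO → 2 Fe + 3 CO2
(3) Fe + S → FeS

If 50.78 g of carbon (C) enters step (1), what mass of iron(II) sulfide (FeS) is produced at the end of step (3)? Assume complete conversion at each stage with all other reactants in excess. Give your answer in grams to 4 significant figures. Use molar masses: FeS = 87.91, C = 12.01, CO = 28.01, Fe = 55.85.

n(C) = 50.78 / 12.01 = 4.2281 mol.
Reaction (1): C→CO ratio 2:2 ⇒ n(CO) = 4.2281 mol.
Reaction (2): CO→Fe ratio 3:2 ⇒ n(Fe) = 2.8188 mol.
Reaction (3): Fe→FeS ratio 1:1 ⇒ n(FeS) = 2.8188 mol.
Mass of FeS = 2.8188 × 87.91 = 247.80 g.

247.8 g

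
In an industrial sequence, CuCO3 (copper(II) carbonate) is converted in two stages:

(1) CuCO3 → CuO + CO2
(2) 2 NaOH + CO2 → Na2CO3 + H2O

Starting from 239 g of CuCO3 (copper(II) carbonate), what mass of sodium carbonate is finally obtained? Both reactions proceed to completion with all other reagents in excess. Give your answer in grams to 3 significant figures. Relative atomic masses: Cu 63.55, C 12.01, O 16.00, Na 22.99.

205 g

M(CuCO3) = 63.55 + 12.01 + 3(16.00) = 123.56 g/mol.
M(Na2CO3) = 2(22.99) + 12.01 + 3(16.00) = 105.99 g/mol.
n(CuCO3) = 239.0 / 123.56 = 1.934 mol.
Step 1 gives a 1:1 ratio of CuCO3 to CO2, so n(CO2) = 1.934 mol.
In step 2 the CO2:Na2CO3 ratio is 1:1, so n(Na2CO3) = 1.934 mol.
Mass of Na2CO3 = 1.934 × 105.99 = 205.0 g.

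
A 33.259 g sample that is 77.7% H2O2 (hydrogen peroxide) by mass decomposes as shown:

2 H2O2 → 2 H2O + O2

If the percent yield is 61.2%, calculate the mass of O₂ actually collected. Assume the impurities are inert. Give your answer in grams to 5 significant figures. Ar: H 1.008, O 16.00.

Pure H2O2 available = 33.259 g × 0.777 = 25.8422 g.
M(H2O2) = 2(1.008) + 2(16.00) = 34.016 g/mol.
M(O2) = 2(16.00) = 32.00 g/mol.
n(H2O2) = 25.8422 g / 34.016 g/mol = 0.759708 mol.
From the equation the H2O2:O2 mole ratio is 2:1, so n(O2) = 0.759708 × 1/2 = 0.379854 mol.
Mass of O2 = 0.379854 mol × 32.00 g/mol = 12.1553 g.
Actual mass collected = 12.1553 g × 0.612 = 7.43907 g.

7.4391 g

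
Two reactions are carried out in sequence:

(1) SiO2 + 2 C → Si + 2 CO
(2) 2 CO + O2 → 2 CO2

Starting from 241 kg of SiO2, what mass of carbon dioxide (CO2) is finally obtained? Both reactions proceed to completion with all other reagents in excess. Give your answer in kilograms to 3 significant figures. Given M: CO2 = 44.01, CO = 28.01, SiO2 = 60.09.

241 kg = 241000 g.
n(SiO2) = 241000 / 60.09 = 4011 mol.
Step 1 gives a 1:2 ratio of SiO2 to CO, so n(CO) = 8021 mol.
In step 2 the CO:CO2 ratio is 2:2, so n(CO2) = 8021 mol.
Mass of CO2 = 8021 × 44.01 = 353000 g = 353 kg.

353 kg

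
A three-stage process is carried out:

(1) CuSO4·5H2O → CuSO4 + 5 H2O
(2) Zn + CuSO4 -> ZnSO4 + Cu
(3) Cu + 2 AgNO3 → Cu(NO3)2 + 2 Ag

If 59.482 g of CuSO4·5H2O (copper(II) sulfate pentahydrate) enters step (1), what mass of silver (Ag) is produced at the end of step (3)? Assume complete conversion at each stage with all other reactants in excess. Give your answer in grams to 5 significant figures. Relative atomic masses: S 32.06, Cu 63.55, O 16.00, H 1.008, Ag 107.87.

51.394 g

M(CuSO4·5H2O) = 63.55 + 32.06 + 9(16.00) + 10(1.008) = 249.69 g/mol.
M(Ag) = 107.87 g/mol.
n(CuSO4·5H2O) = 59.482 / 249.69 = 0.238223 mol.
Reaction (1): CuSO4·5H2O→CuSO4 ratio 1:1 ⇒ n(CuSO4) = 0.238223 mol.
Reaction (2): CuSO4→Cu ratio 1:1 ⇒ n(Cu) = 0.238223 mol.
Reaction (3): Cu→Ag ratio 1:2 ⇒ n(Ag) = 0.476447 mol.
Mass of Ag = 0.476447 × 107.87 = 51.3943 g.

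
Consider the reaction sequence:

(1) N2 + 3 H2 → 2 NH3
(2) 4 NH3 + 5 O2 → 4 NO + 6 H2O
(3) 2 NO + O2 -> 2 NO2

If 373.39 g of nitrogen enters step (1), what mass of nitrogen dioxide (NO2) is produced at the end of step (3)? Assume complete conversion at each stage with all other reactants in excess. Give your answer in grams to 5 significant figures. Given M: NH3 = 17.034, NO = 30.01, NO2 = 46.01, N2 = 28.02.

1226.2 g

n(N2) = 373.39 / 28.02 = 13.3258 mol.
Reaction (1): N2→NH3 ratio 1:2 ⇒ n(NH3) = 26.6517 mol.
Reaction (2): NH3→NO ratio 4:4 ⇒ n(NO) = 26.6517 mol.
Reaction (3): NO→NO2 ratio 2:2 ⇒ n(NO2) = 26.6517 mol.
Mass of NO2 = 26.6517 × 46.01 = 1226.24 g.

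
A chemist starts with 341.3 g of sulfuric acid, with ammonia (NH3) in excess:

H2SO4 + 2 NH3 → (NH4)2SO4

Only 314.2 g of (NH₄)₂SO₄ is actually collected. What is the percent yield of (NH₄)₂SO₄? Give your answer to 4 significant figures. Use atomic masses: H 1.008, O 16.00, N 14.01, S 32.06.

68.33 %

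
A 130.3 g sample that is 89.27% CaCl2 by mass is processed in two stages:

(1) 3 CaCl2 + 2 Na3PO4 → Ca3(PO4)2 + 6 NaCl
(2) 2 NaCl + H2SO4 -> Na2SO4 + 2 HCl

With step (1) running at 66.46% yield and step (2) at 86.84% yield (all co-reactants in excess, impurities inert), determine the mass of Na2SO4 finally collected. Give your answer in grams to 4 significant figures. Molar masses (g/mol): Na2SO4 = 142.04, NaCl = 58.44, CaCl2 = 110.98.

85.92 g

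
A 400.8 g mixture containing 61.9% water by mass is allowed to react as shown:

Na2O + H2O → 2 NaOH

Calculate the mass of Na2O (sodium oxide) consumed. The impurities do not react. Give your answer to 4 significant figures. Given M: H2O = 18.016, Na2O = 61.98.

Mass of pure H2O = 400.8 g × 0.619 = 248.10 g.
n(H2O) = 248.10 g / 18.016 g/mol = 13.771 mol.
From the equation the H2O:Na2O mole ratio is 1:1, so n(Na2O) = 13.771 × 1/1 = 13.771 mol.
Mass of Na2O = 13.771 mol × 61.98 g/mol = 853.52 g.

853.5 g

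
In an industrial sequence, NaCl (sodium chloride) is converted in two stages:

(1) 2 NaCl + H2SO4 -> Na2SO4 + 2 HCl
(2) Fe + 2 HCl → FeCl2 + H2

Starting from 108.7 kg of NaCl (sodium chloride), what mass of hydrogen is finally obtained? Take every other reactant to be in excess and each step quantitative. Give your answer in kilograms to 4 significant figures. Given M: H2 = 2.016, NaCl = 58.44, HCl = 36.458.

1.875 kg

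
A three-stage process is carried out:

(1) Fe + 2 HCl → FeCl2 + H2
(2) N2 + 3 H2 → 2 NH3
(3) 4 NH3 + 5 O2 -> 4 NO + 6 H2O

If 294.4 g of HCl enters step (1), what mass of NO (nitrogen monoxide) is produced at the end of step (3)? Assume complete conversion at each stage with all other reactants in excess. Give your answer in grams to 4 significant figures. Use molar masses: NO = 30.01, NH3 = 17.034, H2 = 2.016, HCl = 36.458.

80.78 g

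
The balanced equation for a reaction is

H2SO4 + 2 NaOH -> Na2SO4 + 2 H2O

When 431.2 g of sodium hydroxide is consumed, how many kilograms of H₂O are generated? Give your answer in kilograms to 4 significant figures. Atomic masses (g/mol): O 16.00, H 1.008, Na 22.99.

0.1942 kg

M(NaOH) = 22.99 + 16.00 + 1.008 = 39.998 g/mol.
M(H2O) = 2(1.008) + 16.00 = 18.016 g/mol.
n(NaOH) = 431.20 g / 39.998 g/mol = 10.781 mol.
From the equation the NaOH:H2O mole ratio is 2:2, so n(H2O) = 10.781 × 2/2 = 10.781 mol.
Mass of H2O = 10.781 mol × 18.016 g/mol = 194.22 g.
Converting to kg: 194.22 g = 0.1942 kg.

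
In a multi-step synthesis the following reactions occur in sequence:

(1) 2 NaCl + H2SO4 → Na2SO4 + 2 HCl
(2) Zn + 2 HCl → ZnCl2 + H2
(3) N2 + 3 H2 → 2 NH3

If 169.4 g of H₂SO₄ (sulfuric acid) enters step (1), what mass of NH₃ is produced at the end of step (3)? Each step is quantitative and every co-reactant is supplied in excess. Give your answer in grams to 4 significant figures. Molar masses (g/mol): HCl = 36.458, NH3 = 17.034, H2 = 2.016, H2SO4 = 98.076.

n(H2SO4) = 169.4 / 98.076 = 1.7272 mol.
Reaction (1): H2SO4→HCl ratio 1:2 ⇒ n(HCl) = 3.4545 mol.
Reaction (2): HCl→H2 ratio 2:1 ⇒ n(H2) = 1.7272 mol.
Reaction (3): H2→NH3 ratio 3:2 ⇒ n(NH3) = 1.1515 mol.
Mass of NH3 = 1.1515 × 17.034 = 19.614 g.

19.61 g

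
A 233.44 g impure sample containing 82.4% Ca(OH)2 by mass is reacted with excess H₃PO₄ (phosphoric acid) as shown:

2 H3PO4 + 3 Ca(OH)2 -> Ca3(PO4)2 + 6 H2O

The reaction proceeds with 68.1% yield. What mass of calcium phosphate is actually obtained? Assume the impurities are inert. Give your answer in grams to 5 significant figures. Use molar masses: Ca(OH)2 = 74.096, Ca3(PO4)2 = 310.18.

Pure Ca(OH)2 available = 233.44 g × 0.824 = 192.355 g.
n(Ca(OH)2) = 192.355 g / 74.096 g/mol = 2.59602 mol.
From the equation the Ca(OH)2:Ca3(PO4)2 mole ratio is 3:1, so n(Ca3(PO4)2) = 2.59602 × 1/3 = 0.865339 mol.
Mass of Ca3(PO4)2 = 0.865339 mol × 310.18 g/mol = 268.411 g.
Actual mass collected = 268.411 g × 0.681 = 182.788 g.

182.79 g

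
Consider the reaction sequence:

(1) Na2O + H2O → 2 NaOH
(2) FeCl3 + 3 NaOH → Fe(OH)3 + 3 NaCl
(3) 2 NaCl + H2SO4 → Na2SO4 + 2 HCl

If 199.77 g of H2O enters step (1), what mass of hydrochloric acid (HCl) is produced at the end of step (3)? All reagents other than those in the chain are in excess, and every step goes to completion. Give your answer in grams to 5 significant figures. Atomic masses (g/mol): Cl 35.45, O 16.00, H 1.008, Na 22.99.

808.53 g

M(H2O) = 2(1.008) + 16.00 = 18.016 g/mol.
M(HCl) = 1.008 + 35.45 = 36.458 g/mol.
n(H2O) = 199.77 / 18.016 = 11.0885 mol.
Reaction (1): H2O→NaOH ratio 1:2 ⇒ n(NaOH) = 22.1770 mol.
Reaction (2): NaOH→NaCl ratio 3:3 ⇒ n(NaCl) = 22.1770 mol.
Reaction (3): NaCl→HCl ratio 2:2 ⇒ n(HCl) = 22.1770 mol.
Mass of HCl = 22.1770 × 36.458 = 808.527 g.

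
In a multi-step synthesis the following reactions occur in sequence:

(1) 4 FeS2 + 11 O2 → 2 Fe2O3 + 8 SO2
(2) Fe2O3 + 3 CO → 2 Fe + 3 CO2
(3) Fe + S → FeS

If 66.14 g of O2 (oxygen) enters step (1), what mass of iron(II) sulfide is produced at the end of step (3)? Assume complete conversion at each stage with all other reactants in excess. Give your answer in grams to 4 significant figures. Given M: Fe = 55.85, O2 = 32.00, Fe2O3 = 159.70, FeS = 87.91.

n(O2) = 66.14 / 32.00 = 2.0669 mol.
Reaction (1): O2→Fe2O3 ratio 11:2 ⇒ n(Fe2O3) = 0.37580 mol.
Reaction (2): Fe2O3→Fe ratio 1:2 ⇒ n(Fe) = 0.75159 mol.
Reaction (3): Fe→FeS ratio 1:1 ⇒ n(FeS) = 0.75159 mol.
Mass of FeS = 0.75159 × 87.91 = 66.072 g.

66.07 g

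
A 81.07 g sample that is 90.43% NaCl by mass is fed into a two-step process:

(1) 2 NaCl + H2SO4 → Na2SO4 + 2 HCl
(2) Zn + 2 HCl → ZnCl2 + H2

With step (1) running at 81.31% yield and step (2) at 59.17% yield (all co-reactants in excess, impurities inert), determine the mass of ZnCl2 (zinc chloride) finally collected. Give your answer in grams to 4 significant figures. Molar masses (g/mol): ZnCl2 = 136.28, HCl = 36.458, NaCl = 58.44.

Pure NaCl = 81.07 × 0.9043 = 73.312 g.
n(NaCl) = 73.312 / 58.44 = 1.2545 mol.
Step 1 (NaCl:HCl = 2:2): theoretical n(HCl) = 1.2545 mol; at 81.31% yield, n(HCl) = 1.0200 mol.
Step 2 (HCl:ZnCl2 = 2:1): theoretical n(ZnCl2) = 0.51001 mol, so theoretical mass = 0.51001 × 136.28 = 69.504 g.
At 59.17% yield, actual mass of ZnCl2 = 69.504 × 0.5917 = 41.125 g.

41.13 g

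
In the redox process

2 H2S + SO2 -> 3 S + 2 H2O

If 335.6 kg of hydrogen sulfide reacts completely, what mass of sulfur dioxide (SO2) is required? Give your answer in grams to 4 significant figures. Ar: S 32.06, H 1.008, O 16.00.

M(H2S) = 2(1.008) + 32.06 = 34.076 g/mol.
M(SO2) = 32.06 + 2(16.00) = 64.06 g/mol.
Convert: 335.6 kg = 335600 g.
n(H2S) = 335600 g / 34.076 g/mol = 9848.6 mol.
From the equation the H2S:SO2 mole ratio is 2:1, so n(SO2) = 9848.6 × 1/2 = 4924.3 mol.
Mass of SO2 = 4924.3 mol × 64.06 g/mol = 315450 g.

315400 g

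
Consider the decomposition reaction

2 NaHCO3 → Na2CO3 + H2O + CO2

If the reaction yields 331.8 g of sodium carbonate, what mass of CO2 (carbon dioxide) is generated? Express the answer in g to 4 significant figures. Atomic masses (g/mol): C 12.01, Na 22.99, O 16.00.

137.8 g

M(Na2CO3) = 2(22.99) + 12.01 + 3(16.00) = 105.99 g/mol.
M(CO2) = 12.01 + 2(16.00) = 44.01 g/mol.
n(Na2CO3) = 331.80 g / 105.99 g/mol = 3.1305 mol.
From the equation the Na2CO3:CO2 mole ratio is 1:1, so n(CO2) = 3.1305 × 1/1 = 3.1305 mol.
Mass of CO2 = 3.1305 mol × 44.01 g/mol = 137.77 g.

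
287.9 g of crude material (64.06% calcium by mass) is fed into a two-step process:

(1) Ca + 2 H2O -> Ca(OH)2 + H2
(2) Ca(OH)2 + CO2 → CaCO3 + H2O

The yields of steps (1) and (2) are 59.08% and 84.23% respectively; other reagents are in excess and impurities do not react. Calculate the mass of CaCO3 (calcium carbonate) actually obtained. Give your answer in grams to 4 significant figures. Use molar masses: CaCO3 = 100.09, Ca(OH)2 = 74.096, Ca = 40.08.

229.2 g

Pure Ca = 287.9 × 0.6406 = 184.43 g.
n(Ca) = 184.43 / 40.08 = 4.6015 mol.
Step 1 (Ca:Ca(OH)2 = 1:1): theoretical n(Ca(OH)2) = 4.6015 mol; at 59.08% yield, n(Ca(OH)2) = 2.7186 mol.
Step 2 (Ca(OH)2:CaCO3 = 1:1): theoretical n(CaCO3) = 2.7186 mol, so theoretical mass = 2.7186 × 100.09 = 272.10 g.
At 84.23% yield, actual mass of CaCO3 = 272.10 × 0.8423 = 229.19 g.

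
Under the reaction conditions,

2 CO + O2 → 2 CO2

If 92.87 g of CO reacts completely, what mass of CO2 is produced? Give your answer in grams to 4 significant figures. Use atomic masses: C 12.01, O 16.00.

M(CO) = 12.01 + 16.00 = 28.01 g/mol.
M(CO2) = 12.01 + 2(16.00) = 44.01 g/mol.
n(CO) = 92.870 g / 28.01 g/mol = 3.3156 mol.
From the equation the CO:CO2 mole ratio is 2:2, so n(CO2) = 3.3156 × 2/2 = 3.3156 mol.
Mass of CO2 = 3.3156 mol × 44.01 g/mol = 145.92 g.

145.9 g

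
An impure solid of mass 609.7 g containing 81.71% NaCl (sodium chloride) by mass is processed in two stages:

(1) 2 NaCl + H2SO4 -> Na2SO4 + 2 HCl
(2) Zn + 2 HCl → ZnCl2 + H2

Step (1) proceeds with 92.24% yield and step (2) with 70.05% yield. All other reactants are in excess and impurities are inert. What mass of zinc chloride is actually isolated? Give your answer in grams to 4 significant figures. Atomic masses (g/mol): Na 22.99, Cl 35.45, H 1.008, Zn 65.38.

Pure NaCl = 609.7 × 0.8171 = 498.19 g.
M(NaCl) = 22.99 + 35.45 = 58.44 g/mol.
M(ZnCl2) = 65.38 + 2(35.45) = 136.28 g/mol.
n(NaCl) = 498.19 / 58.44 = 8.5247 mol.
Step 1 (NaCl:HCl = 2:2): theoretical n(HCl) = 8.5247 mol; at 92.24% yield, n(HCl) = 7.8632 mol.
Step 2 (HCl:ZnCl2 = 2:1): theoretical n(ZnCl2) = 3.9316 mol, so theoretical mass = 3.9316 × 136.28 = 535.80 g.
At 70.05% yield, actual mass of ZnCl2 = 535.80 × 0.7005 = 375.33 g.

375.3 g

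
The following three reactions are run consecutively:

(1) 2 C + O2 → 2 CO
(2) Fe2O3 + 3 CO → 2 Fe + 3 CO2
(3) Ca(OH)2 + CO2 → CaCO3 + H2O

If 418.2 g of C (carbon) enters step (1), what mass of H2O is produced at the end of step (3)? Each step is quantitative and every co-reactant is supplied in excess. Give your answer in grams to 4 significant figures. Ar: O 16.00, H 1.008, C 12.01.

M(C) = 12.01 g/mol.
M(H2O) = 2(1.008) + 16.00 = 18.016 g/mol.
n(C) = 418.2 / 12.01 = 34.821 mol.
Reaction (1): C→CO ratio 2:2 ⇒ n(CO) = 34.821 mol.
Reaction (2): CO→CO2 ratio 3:3 ⇒ n(CO2) = 34.821 mol.
Reaction (3): CO2→H2O ratio 1:1 ⇒ n(H2O) = 34.821 mol.
Mass of H2O = 34.821 × 18.016 = 627.33 g.

627.3 g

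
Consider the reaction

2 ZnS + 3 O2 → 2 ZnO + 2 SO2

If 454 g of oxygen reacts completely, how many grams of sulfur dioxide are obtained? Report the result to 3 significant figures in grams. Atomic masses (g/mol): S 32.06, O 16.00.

M(O2) = 2(16.00) = 32.00 g/mol.
M(SO2) = 32.06 + 2(16.00) = 64.06 g/mol.
n(O2) = 454.0 g / 32.00 g/mol = 14.19 mol.
From the equation the O2:SO2 mole ratio is 3:2, so n(SO2) = 14.19 × 2/3 = 9.458 mol.
Mass of SO2 = 9.458 mol × 64.06 g/mol = 605.9 g.

606 g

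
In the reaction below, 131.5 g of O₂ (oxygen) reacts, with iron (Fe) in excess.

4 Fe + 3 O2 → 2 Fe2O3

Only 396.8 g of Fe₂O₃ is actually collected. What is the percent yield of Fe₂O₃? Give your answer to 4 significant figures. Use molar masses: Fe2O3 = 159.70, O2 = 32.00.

90.69 %

n(O2) = 131.50 g / 32.00 g/mol = 4.1094 mol.
From the equation the O2:Fe2O3 mole ratio is 3:2, so n(Fe2O3) = 4.1094 × 2/3 = 2.7396 mol.
Mass of Fe2O3 = 2.7396 mol × 159.70 g/mol = 437.51 g.
This is the theoretical yield. Percent yield = 396.8 g / 437.51 g × 100% = 90.695%.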